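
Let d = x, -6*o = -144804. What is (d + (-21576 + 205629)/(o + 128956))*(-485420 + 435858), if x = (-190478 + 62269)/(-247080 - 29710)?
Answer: -58294449116536/706229685 ≈ -82543.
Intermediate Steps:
o = 24134 (o = -1/6*(-144804) = 24134)
x = 128209/276790 (x = -128209/(-276790) = -128209*(-1/276790) = 128209/276790 ≈ 0.46320)
d = 128209/276790 ≈ 0.46320
(d + (-21576 + 205629)/(o + 128956))*(-485420 + 435858) = (128209/276790 + (-21576 + 205629)/(24134 + 128956))*(-485420 + 435858) = (128209/276790 + 184053/153090)*(-49562) = (128209/276790 + 184053*(1/153090))*(-49562) = (128209/276790 + 61351/51030)*(-49562) = (1176192428/706229685)*(-49562) = -58294449116536/706229685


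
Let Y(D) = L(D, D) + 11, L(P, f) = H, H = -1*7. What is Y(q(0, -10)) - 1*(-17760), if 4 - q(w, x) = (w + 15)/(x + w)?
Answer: 17764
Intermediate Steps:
H = -7
L(P, f) = -7
q(w, x) = 4 - (15 + w)/(w + x) (q(w, x) = 4 - (w + 15)/(x + w) = 4 - (15 + w)/(w + x))
Y(D) = 4 (Y(D) = -7 + 11 = 4)
Y(q(0, -10)) - 1*(-17760) = 4 - 1*(-17760) = 4 + 17760 = 17764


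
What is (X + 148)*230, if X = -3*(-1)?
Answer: 34730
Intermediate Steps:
X = 3
(X + 148)*230 = (3 + 148)*230 = 151*230 = 34730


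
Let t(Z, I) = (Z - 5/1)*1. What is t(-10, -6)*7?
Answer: -105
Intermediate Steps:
t(Z, I) = -5 + Z (t(Z, I) = (Z - 5*1)*1 = (Z - 5)*1 = (-5 + Z)*1 = -5 + Z)
t(-10, -6)*7 = (-5 - 10)*7 = -15*7 = -105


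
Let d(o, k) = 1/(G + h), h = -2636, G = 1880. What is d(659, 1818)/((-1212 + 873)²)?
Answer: -1/86880276 ≈ -1.1510e-8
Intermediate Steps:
d(o, k) = -1/756 (d(o, k) = 1/(1880 - 2636) = 1/(-756) = -1/756)
d(659, 1818)/((-1212 + 873)²) = -1/(756*(-1212 + 873)²) = -1/(756*((-339)²)) = -1/756/114921 = -1/756*1/114921 = -1/86880276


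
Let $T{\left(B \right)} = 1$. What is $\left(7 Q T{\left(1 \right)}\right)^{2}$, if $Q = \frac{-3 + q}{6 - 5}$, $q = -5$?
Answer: $3136$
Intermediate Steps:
$Q = -8$ ($Q = \frac{-3 - 5}{6 - 5} = - \frac{8}{1} = \left(-8\right) 1 = -8$)
$\left(7 Q T{\left(1 \right)}\right)^{2} = \left(7 \left(-8\right) 1\right)^{2} = \left(\left(-56\right) 1\right)^{2} = \left(-56\right)^{2} = 3136$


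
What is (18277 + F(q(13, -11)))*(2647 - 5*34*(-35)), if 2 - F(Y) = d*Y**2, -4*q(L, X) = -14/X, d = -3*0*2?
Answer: 157144563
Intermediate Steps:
d = 0 (d = 0*2 = 0)
q(L, X) = 7/(2*X) (q(L, X) = -(-7)/(2*X) = 7/(2*X))
F(Y) = 2 (F(Y) = 2 - 0*Y**2 = 2 - 1*0 = 2 + 0 = 2)
(18277 + F(q(13, -11)))*(2647 - 5*34*(-35)) = (18277 + 2)*(2647 - 5*34*(-35)) = 18279*(2647 - 170*(-35)) = 18279*(2647 + 5950) = 18279*8597 = 157144563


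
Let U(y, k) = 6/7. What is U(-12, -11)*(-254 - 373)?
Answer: -3762/7 ≈ -537.43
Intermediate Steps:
U(y, k) = 6/7 (U(y, k) = 6*(⅐) = 6/7)
U(-12, -11)*(-254 - 373) = 6*(-254 - 373)/7 = (6/7)*(-627) = -3762/7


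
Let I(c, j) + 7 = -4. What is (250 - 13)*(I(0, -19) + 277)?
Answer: 63042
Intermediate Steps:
I(c, j) = -11 (I(c, j) = -7 - 4 = -11)
(250 - 13)*(I(0, -19) + 277) = (250 - 13)*(-11 + 277) = 237*266 = 63042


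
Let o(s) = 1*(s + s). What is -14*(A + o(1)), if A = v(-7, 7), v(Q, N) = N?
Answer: -126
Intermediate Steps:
o(s) = 2*s (o(s) = 1*(2*s) = 2*s)
A = 7
-14*(A + o(1)) = -14*(7 + 2*1) = -14*(7 + 2) = -14*9 = -126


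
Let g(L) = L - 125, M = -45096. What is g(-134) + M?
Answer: -45355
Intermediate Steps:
g(L) = -125 + L
g(-134) + M = (-125 - 134) - 45096 = -259 - 45096 = -45355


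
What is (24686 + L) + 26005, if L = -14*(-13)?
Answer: 50873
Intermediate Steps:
L = 182
(24686 + L) + 26005 = (24686 + 182) + 26005 = 24868 + 26005 = 50873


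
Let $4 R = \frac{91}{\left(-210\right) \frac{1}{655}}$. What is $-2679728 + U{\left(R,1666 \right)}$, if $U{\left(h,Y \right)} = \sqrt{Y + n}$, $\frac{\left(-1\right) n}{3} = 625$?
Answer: $-2679728 + i \sqrt{209} \approx -2.6797 \cdot 10^{6} + 14.457 i$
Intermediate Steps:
$n = -1875$ ($n = \left(-3\right) 625 = -1875$)
$R = - \frac{1703}{24}$ ($R = \frac{91 \frac{1}{\left(-210\right) \frac{1}{655}}}{4} = \frac{91 \frac{1}{- \frac{42}{131}}}{4} = \frac{91 \left(- \frac{131}{42}\right)}{4} = \frac{1}{4} \left(- \frac{1703}{6}\right) = - \frac{1703}{24} \approx -70.958$)
$U{\left(h,Y \right)} = \sqrt{-1875 + Y}$ ($U{\left(h,Y \right)} = \sqrt{Y - 1875} = \sqrt{-1875 + Y}$)
$-2679728 + U{\left(R,1666 \right)} = -2679728 + \sqrt{-1875 + 1666} = -2679728 + \sqrt{-209} = -2679728 + i \sqrt{209}$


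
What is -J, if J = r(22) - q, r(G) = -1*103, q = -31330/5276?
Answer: 256049/2638 ≈ 97.062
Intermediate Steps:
q = -15665/2638 (q = -31330*1/5276 = -15665/2638 ≈ -5.9382)
r(G) = -103
J = -256049/2638 (J = -103 - 1*(-15665/2638) = -103 + 15665/2638 = -256049/2638 ≈ -97.062)
-J = -1*(-256049/2638) = 256049/2638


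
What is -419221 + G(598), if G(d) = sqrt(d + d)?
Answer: -419221 + 2*sqrt(299) ≈ -4.1919e+5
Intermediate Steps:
G(d) = sqrt(2)*sqrt(d) (G(d) = sqrt(2*d) = sqrt(2)*sqrt(d))
-419221 + G(598) = -419221 + sqrt(2)*sqrt(598) = -419221 + 2*sqrt(299)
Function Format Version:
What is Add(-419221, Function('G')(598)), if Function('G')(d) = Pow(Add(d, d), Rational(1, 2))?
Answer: Add(-419221, Mul(2, Pow(299, Rational(1, 2)))) ≈ -4.1919e+5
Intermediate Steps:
Function('G')(d) = Mul(Pow(2, Rational(1, 2)), Pow(d, Rational(1, 2))) (Function('G')(d) = Pow(Mul(2, d), Rational(1, 2)) = Mul(Pow(2, Rational(1, 2)), Pow(d, Rational(1, 2))))
Add(-419221, Function('G')(598)) = Add(-419221, Mul(Pow(2, Rational(1, 2)), Pow(598, Rational(1, 2)))) = Add(-419221, Mul(2, Pow(299, Rational(1, 2))))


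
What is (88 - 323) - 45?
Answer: -280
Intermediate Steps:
(88 - 323) - 45 = -235 - 45 = -280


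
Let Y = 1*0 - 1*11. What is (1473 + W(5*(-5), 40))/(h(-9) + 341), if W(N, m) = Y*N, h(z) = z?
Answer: 437/83 ≈ 5.2651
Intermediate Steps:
Y = -11 (Y = 0 - 11 = -11)
W(N, m) = -11*N
(1473 + W(5*(-5), 40))/(h(-9) + 341) = (1473 - 55*(-5))/(-9 + 341) = (1473 - 11*(-25))/332 = (1473 + 275)*(1/332) = 1748*(1/332) = 437/83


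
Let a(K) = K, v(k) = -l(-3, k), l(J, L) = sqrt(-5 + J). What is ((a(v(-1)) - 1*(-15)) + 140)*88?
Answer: 13640 - 176*I*sqrt(2) ≈ 13640.0 - 248.9*I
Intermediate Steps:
v(k) = -2*I*sqrt(2) (v(k) = -sqrt(-5 - 3) = -sqrt(-8) = -2*I*sqrt(2))
((a(v(-1)) - 1*(-15)) + 140)*88 = ((-2*I*sqrt(2) - 1*(-15)) + 140)*88 = ((-2*I*sqrt(2) + 15) + 140)*88 = ((15 - 2*I*sqrt(2)) + 140)*88 = (155 - 2*I*sqrt(2))*88 = 13640 - 176*I*sqrt(2)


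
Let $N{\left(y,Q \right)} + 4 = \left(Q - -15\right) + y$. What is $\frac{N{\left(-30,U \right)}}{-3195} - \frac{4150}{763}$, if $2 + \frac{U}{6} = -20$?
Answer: $- \frac{13144037}{2437785} \approx -5.3918$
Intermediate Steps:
$U = -132$ ($U = -12 + 6 \left(-20\right) = -12 - 120 = -132$)
$N{\left(y,Q \right)} = 11 + Q + y$ ($N{\left(y,Q \right)} = -4 + \left(\left(Q - -15\right) + y\right) = -4 + \left(\left(Q + 15\right) + y\right) = -4 + \left(\left(15 + Q\right) + y\right) = -4 + \left(15 + Q + y\right) = 11 + Q + y$)
$\frac{N{\left(-30,U \right)}}{-3195} - \frac{4150}{763} = \frac{11 - 132 - 30}{-3195} - \frac{4150}{763} = \left(-151\right) \left(- \frac{1}{3195}\right) - \frac{4150}{763} = \frac{151}{3195} - \frac{4150}{763} = - \frac{13144037}{2437785}$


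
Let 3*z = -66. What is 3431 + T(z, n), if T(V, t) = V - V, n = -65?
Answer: 3431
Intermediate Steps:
z = -22 (z = (⅓)*(-66) = -22)
T(V, t) = 0
3431 + T(z, n) = 3431 + 0 = 3431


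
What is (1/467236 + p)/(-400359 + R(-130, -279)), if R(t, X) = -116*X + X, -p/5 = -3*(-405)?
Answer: 2838458699/172070870664 ≈ 0.016496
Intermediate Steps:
p = -6075 (p = -(-15)*(-405) = -5*1215 = -6075)
R(t, X) = -115*X
(1/467236 + p)/(-400359 + R(-130, -279)) = (1/467236 - 6075)/(-400359 - 115*(-279)) = (1/467236 - 6075)/(-400359 + 32085) = -2838458699/467236/(-368274) = -2838458699/467236*(-1/368274) = 2838458699/172070870664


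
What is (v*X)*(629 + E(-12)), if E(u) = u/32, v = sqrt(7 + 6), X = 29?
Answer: 145841*sqrt(13)/8 ≈ 65730.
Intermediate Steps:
v = sqrt(13) ≈ 3.6056
E(u) = u/32 (E(u) = u*(1/32) = u/32)
(v*X)*(629 + E(-12)) = (sqrt(13)*29)*(629 + (1/32)*(-12)) = (29*sqrt(13))*(629 - 3/8) = (29*sqrt(13))*(5029/8) = 145841*sqrt(13)/8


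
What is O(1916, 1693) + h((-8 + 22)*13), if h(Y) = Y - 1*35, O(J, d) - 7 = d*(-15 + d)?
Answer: 2841008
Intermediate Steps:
O(J, d) = 7 + d*(-15 + d)
h(Y) = -35 + Y (h(Y) = Y - 35 = -35 + Y)
O(1916, 1693) + h((-8 + 22)*13) = (7 + 1693² - 15*1693) + (-35 + (-8 + 22)*13) = (7 + 2866249 - 25395) + (-35 + 14*13) = 2840861 + (-35 + 182) = 2840861 + 147 = 2841008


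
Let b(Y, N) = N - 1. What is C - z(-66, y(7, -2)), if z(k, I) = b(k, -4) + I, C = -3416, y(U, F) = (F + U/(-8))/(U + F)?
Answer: -136417/40 ≈ -3410.4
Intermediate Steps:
y(U, F) = (F - U/8)/(F + U) (y(U, F) = (F + U*(-1/8))/(F + U) = (F - U/8)/(F + U))
b(Y, N) = -1 + N
z(k, I) = -5 + I (z(k, I) = (-1 - 4) + I = -5 + I)
C - z(-66, y(7, -2)) = -3416 - (-5 + (-2 - 1/8*7)/(-2 + 7)) = -3416 - (-5 + (-2 - 7/8)/5) = -3416 - (-5 + (1/5)*(-23/8)) = -3416 - (-5 - 23/40) = -3416 - 1*(-223/40) = -3416 + 223/40 = -136417/40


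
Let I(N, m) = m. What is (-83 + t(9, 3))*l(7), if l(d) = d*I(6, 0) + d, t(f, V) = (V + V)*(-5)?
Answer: -791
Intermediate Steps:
t(f, V) = -10*V (t(f, V) = (2*V)*(-5) = -10*V)
l(d) = d (l(d) = d*0 + d = 0 + d = d)
(-83 + t(9, 3))*l(7) = (-83 - 10*3)*7 = (-83 - 30)*7 = -113*7 = -791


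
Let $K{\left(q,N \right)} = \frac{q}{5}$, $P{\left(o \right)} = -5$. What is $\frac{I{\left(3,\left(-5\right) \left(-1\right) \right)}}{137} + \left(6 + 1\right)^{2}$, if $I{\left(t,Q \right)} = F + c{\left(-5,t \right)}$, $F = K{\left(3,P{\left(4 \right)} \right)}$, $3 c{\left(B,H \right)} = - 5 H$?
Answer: $\frac{33543}{685} \approx 48.968$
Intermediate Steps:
$c{\left(B,H \right)} = - \frac{5 H}{3}$ ($c{\left(B,H \right)} = \frac{\left(-5\right) H}{3} = - \frac{5 H}{3}$)
$K{\left(q,N \right)} = \frac{q}{5}$ ($K{\left(q,N \right)} = q \frac{1}{5} = \frac{q}{5}$)
$F = \frac{3}{5}$ ($F = \frac{1}{5} \cdot 3 = \frac{3}{5} \approx 0.6$)
$I{\left(t,Q \right)} = \frac{3}{5} - \frac{5 t}{3}$
$\frac{I{\left(3,\left(-5\right) \left(-1\right) \right)}}{137} + \left(6 + 1\right)^{2} = \frac{\frac{3}{5} - 5}{137} + \left(6 + 1\right)^{2} = \left(\frac{3}{5} - 5\right) \frac{1}{137} + 7^{2} = \left(- \frac{22}{5}\right) \frac{1}{137} + 49 = - \frac{22}{685} + 49 = \frac{33543}{685}$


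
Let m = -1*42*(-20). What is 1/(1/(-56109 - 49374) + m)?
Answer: 105483/88605719 ≈ 0.0011905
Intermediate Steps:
m = 840 (m = -42*(-20) = 840)
1/(1/(-56109 - 49374) + m) = 1/(1/(-56109 - 49374) + 840) = 1/(1/(-105483) + 840) = 1/(-1/105483 + 840) = 1/(88605719/105483) = 105483/88605719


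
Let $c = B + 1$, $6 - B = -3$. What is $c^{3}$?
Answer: $1000$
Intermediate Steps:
$B = 9$ ($B = 6 - -3 = 6 + 3 = 9$)
$c = 10$ ($c = 9 + 1 = 10$)
$c^{3} = 10^{3} = 1000$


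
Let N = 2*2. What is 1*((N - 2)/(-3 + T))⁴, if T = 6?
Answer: 16/81 ≈ 0.19753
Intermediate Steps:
N = 4
1*((N - 2)/(-3 + T))⁴ = 1*((4 - 2)/(-3 + 6))⁴ = 1*(2/3)⁴ = 1*(2*(⅓))⁴ = 1*(⅔)⁴ = 1*(16/81) = 16/81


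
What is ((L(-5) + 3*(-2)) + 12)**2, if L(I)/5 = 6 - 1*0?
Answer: 1296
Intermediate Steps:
L(I) = 30 (L(I) = 5*(6 - 1*0) = 5*(6 + 0) = 5*6 = 30)
((L(-5) + 3*(-2)) + 12)**2 = ((30 + 3*(-2)) + 12)**2 = ((30 - 6) + 12)**2 = (24 + 12)**2 = 36**2 = 1296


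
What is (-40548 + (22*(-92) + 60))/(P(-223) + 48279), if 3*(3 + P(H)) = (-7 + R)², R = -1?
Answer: -31884/36223 ≈ -0.88021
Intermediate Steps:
P(H) = 55/3 (P(H) = -3 + (-7 - 1)²/3 = -3 + (⅓)*(-8)² = -3 + (⅓)*64 = -3 + 64/3 = 55/3)
(-40548 + (22*(-92) + 60))/(P(-223) + 48279) = (-40548 + (22*(-92) + 60))/(55/3 + 48279) = (-40548 + (-2024 + 60))/(144892/3) = (-40548 - 1964)*(3/144892) = -42512*3/144892 = -31884/36223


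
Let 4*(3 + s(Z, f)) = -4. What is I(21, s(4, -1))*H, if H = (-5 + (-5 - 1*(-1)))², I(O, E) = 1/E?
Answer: -81/4 ≈ -20.250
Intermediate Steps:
s(Z, f) = -4 (s(Z, f) = -3 + (¼)*(-4) = -3 - 1 = -4)
H = 81 (H = (-5 + (-5 + 1))² = (-5 - 4)² = (-9)² = 81)
I(21, s(4, -1))*H = 81/(-4) = -¼*81 = -81/4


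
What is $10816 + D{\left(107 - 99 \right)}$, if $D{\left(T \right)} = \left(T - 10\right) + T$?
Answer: $10822$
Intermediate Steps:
$D{\left(T \right)} = -10 + 2 T$ ($D{\left(T \right)} = \left(-10 + T\right) + T = -10 + 2 T$)
$10816 + D{\left(107 - 99 \right)} = 10816 - \left(10 - 2 \left(107 - 99\right)\right) = 10816 + \left(-10 + 2 \cdot 8\right) = 10816 + \left(-10 + 16\right) = 10816 + 6 = 10822$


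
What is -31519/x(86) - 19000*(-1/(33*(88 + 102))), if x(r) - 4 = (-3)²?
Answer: -1038827/429 ≈ -2421.5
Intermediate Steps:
x(r) = 13 (x(r) = 4 + (-3)² = 4 + 9 = 13)
-31519/x(86) - 19000*(-1/(33*(88 + 102))) = -31519/13 - 19000*(-1/(33*(88 + 102))) = -31519*1/13 - 19000/(190*(-33)) = -31519/13 - 19000/(-6270) = -31519/13 - 19000*(-1/6270) = -31519/13 + 100/33 = -1038827/429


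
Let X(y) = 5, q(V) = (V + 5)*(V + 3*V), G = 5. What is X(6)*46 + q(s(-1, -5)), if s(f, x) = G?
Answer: 430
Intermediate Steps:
s(f, x) = 5
q(V) = 4*V*(5 + V) (q(V) = (5 + V)*(4*V) = 4*V*(5 + V))
X(6)*46 + q(s(-1, -5)) = 5*46 + 4*5*(5 + 5) = 230 + 4*5*10 = 230 + 200 = 430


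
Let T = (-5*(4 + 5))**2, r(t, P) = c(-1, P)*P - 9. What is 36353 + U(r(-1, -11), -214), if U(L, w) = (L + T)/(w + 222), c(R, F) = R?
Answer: 292851/8 ≈ 36606.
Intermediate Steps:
r(t, P) = -9 - P (r(t, P) = -P - 9 = -9 - P)
T = 2025 (T = (-5*9)**2 = (-45)**2 = 2025)
U(L, w) = (2025 + L)/(222 + w) (U(L, w) = (L + 2025)/(w + 222) = (2025 + L)/(222 + w))
36353 + U(r(-1, -11), -214) = 36353 + (2025 + (-9 - 1*(-11)))/(222 - 214) = 36353 + (2025 + (-9 + 11))/8 = 36353 + (2025 + 2)/8 = 36353 + (1/8)*2027 = 36353 + 2027/8 = 292851/8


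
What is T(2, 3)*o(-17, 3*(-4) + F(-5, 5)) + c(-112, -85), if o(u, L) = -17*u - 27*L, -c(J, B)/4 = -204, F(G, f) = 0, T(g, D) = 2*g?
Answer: 3268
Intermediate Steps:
c(J, B) = 816 (c(J, B) = -4*(-204) = 816)
o(u, L) = -27*L - 17*u
T(2, 3)*o(-17, 3*(-4) + F(-5, 5)) + c(-112, -85) = (2*2)*(-27*(3*(-4) + 0) - 17*(-17)) + 816 = 4*(-27*(-12 + 0) + 289) + 816 = 4*(-27*(-12) + 289) + 816 = 4*(324 + 289) + 816 = 4*613 + 816 = 2452 + 816 = 3268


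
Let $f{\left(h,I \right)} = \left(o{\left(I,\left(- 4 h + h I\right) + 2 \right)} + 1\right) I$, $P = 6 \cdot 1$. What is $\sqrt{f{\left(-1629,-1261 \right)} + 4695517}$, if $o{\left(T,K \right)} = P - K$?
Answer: $11 \sqrt{21514157} \approx 51022.0$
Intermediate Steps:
$P = 6$
$o{\left(T,K \right)} = 6 - K$
$f{\left(h,I \right)} = I \left(5 + 4 h - I h\right)$ ($f{\left(h,I \right)} = \left(\left(6 - \left(\left(- 4 h + h I\right) + 2\right)\right) + 1\right) I = \left(\left(6 - \left(\left(- 4 h + I h\right) + 2\right)\right) + 1\right) I = \left(\left(6 - \left(2 - 4 h + I h\right)\right) + 1\right) I = \left(\left(4 + 4 h - I h\right) + 1\right) I = \left(5 + 4 h - I h\right) I = I \left(5 + 4 h - I h\right)$)
$\sqrt{f{\left(-1629,-1261 \right)} + 4695517} = \sqrt{- 1261 \left(5 + 4 \left(-1629\right) - \left(-1261\right) \left(-1629\right)\right) + 4695517} = \sqrt{- 1261 \left(5 - 6516 - 2054169\right) + 4695517} = \sqrt{\left(-1261\right) \left(-2060680\right) + 4695517} = \sqrt{2598517480 + 4695517} = \sqrt{2603212997} = 11 \sqrt{21514157}$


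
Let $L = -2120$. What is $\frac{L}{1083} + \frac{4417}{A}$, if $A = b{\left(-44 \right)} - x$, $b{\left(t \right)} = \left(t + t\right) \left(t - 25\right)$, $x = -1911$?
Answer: $- \frac{4046783}{2881863} \approx -1.4042$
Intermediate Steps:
$b{\left(t \right)} = 2 t \left(-25 + t\right)$
$A = 7983$ ($A = 2 \left(-44\right) \left(-25 - 44\right) - -1911 = 2 \left(-44\right) \left(-69\right) + 1911 = 6072 + 1911 = 7983$)
$\frac{L}{1083} + \frac{4417}{A} = - \frac{2120}{1083} + \frac{4417}{7983} = - \frac{4046783}{2881863}$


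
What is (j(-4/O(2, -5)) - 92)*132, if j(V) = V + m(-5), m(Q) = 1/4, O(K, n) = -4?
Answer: -11979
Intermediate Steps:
m(Q) = 1/4
j(V) = 1/4 + V (j(V) = V + 1/4 = 1/4 + V)
(j(-4/O(2, -5)) - 92)*132 = ((1/4 - 4/(-4)) - 92)*132 = ((1/4 - 4*(-1/4)) - 92)*132 = ((1/4 + 1) - 92)*132 = (5/4 - 92)*132 = -363/4*132 = -11979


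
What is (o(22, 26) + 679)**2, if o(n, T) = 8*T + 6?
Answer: 797449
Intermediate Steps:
o(n, T) = 6 + 8*T
(o(22, 26) + 679)**2 = ((6 + 8*26) + 679)**2 = ((6 + 208) + 679)**2 = (214 + 679)**2 = 893**2 = 797449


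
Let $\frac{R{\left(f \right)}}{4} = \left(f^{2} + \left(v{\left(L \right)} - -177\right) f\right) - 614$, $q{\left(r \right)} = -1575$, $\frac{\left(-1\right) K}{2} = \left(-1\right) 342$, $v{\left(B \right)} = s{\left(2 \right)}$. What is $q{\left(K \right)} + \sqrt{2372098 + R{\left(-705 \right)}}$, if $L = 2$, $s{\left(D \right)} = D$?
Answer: $-1575 + \sqrt{3852962} \approx 387.9$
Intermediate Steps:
$v{\left(B \right)} = 2$
$K = 684$ ($K = - 2 \left(\left(-1\right) 342\right) = \left(-2\right) \left(-342\right) = 684$)
$R{\left(f \right)} = -2456 + 4 f^{2} + 716 f$ ($R{\left(f \right)} = 4 \left(\left(f^{2} + \left(2 - -177\right) f\right) - 614\right) = 4 \left(\left(f^{2} + \left(2 + 177\right) f\right) - 614\right) = 4 \left(\left(f^{2} + 179 f\right) - 614\right) = 4 \left(-614 + f^{2} + 179 f\right) = -2456 + 4 f^{2} + 716 f$)
$q{\left(K \right)} + \sqrt{2372098 + R{\left(-705 \right)}} = -1575 + \sqrt{2372098 + \left(-2456 + 4 \left(-705\right)^{2} + 716 \left(-705\right)\right)} = -1575 + \sqrt{2372098 - -1480864} = -1575 + \sqrt{2372098 + 1480864} = -1575 + \sqrt{3852962}$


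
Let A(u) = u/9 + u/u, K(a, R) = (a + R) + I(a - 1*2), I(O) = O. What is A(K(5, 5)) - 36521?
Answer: -328667/9 ≈ -36519.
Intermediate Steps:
K(a, R) = -2 + R + 2*a (K(a, R) = (a + R) + (a - 1*2) = (R + a) + (a - 2) = (R + a) + (-2 + a) = -2 + R + 2*a)
A(u) = 1 + u/9 (A(u) = u*(1/9) + 1 = u/9 + 1 = 1 + u/9)
A(K(5, 5)) - 36521 = (1 + (-2 + 5 + 2*5)/9) - 36521 = (1 + (-2 + 5 + 10)/9) - 36521 = (1 + (1/9)*13) - 36521 = (1 + 13/9) - 36521 = 22/9 - 36521 = -328667/9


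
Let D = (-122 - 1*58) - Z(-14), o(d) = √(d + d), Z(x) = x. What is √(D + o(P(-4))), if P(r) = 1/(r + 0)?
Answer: √(-664 + 2*I*√2)/2 ≈ 0.027441 + 12.884*I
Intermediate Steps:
P(r) = 1/r
o(d) = √2*√d (o(d) = √(2*d) = √2*√d)
D = -166 (D = (-122 - 1*58) - 1*(-14) = (-122 - 58) + 14 = -180 + 14 = -166)
√(D + o(P(-4))) = √(-166 + √2*√(1/(-4))) = √(-166 + √2*√(-¼)) = √(-166 + √2*(I/2)) = √(-166 + I*√2/2)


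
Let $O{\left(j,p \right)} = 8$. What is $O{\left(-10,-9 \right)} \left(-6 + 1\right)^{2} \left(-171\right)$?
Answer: $-34200$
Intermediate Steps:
$O{\left(-10,-9 \right)} \left(-6 + 1\right)^{2} \left(-171\right) = 8 \left(-6 + 1\right)^{2} \left(-171\right) = 8 \left(-5\right)^{2} \left(-171\right) = 8 \cdot 25 \left(-171\right) = 200 \left(-171\right) = -34200$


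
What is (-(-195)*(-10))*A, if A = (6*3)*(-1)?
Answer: 35100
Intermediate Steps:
A = -18 (A = 18*(-1) = -18)
(-(-195)*(-10))*A = -(-195)*(-10)*(-18) = -39*50*(-18) = -1950*(-18) = 35100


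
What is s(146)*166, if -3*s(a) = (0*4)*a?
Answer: 0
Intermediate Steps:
s(a) = 0 (s(a) = -0*4*a/3 = -0*a = -⅓*0 = 0)
s(146)*166 = 0*166 = 0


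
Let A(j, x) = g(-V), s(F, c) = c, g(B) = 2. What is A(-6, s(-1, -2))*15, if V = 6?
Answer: 30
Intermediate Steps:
A(j, x) = 2
A(-6, s(-1, -2))*15 = 2*15 = 30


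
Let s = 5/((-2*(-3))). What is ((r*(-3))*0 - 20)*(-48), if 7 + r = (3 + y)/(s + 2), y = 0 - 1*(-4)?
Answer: 960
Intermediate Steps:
s = ⅚ (s = 5/6 = 5*(⅙) = ⅚ ≈ 0.83333)
y = 4 (y = 0 + 4 = 4)
r = -77/17 (r = -7 + (3 + 4)/(⅚ + 2) = -7 + 7/(17/6) = -7 + 7*(6/17) = -7 + 42/17 = -77/17 ≈ -4.5294)
((r*(-3))*0 - 20)*(-48) = (-77/17*(-3)*0 - 20)*(-48) = ((231/17)*0 - 20)*(-48) = (0 - 20)*(-48) = -20*(-48) = 960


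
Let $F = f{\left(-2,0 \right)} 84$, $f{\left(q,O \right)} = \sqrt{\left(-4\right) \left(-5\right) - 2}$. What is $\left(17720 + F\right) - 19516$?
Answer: $-1796 + 252 \sqrt{2} \approx -1439.6$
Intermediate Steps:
$f{\left(q,O \right)} = 3 \sqrt{2}$ ($f{\left(q,O \right)} = \sqrt{20 - 2} = \sqrt{18} = 3 \sqrt{2}$)
$F = 252 \sqrt{2}$ ($F = 3 \sqrt{2} \cdot 84 = 252 \sqrt{2} \approx 356.38$)
$\left(17720 + F\right) - 19516 = \left(17720 + 252 \sqrt{2}\right) - 19516 = -1796 + 252 \sqrt{2}$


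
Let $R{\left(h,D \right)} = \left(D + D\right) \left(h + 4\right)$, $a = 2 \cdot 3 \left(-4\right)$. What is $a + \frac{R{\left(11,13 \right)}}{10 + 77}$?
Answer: $- \frac{566}{29} \approx -19.517$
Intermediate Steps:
$a = -24$ ($a = 6 \left(-4\right) = -24$)
$R{\left(h,D \right)} = 2 D \left(4 + h\right)$
$a + \frac{R{\left(11,13 \right)}}{10 + 77} = -24 + \frac{2 \cdot 13 \left(4 + 11\right)}{10 + 77} = -24 + \frac{2 \cdot 13 \cdot 15}{87} = -24 + 390 \cdot \frac{1}{87} = -24 + \frac{130}{29} = - \frac{566}{29}$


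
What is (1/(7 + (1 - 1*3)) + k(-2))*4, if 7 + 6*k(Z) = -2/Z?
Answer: -16/5 ≈ -3.2000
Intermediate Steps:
k(Z) = -7/6 - 1/(3*Z) (k(Z) = -7/6 + (-2/Z)/6 = -7/6 - 1/(3*Z))
(1/(7 + (1 - 1*3)) + k(-2))*4 = (1/(7 + (1 - 1*3)) + (⅙)*(-2 - 7*(-2))/(-2))*4 = (1/(7 + (1 - 3)) + (⅙)*(-½)*(-2 + 14))*4 = (1/(7 - 2) + (⅙)*(-½)*12)*4 = (1/5 - 1)*4 = (⅕ - 1)*4 = -⅘*4 = -16/5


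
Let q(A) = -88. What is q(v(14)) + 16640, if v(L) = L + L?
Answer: 16552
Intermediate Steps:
v(L) = 2*L
q(v(14)) + 16640 = -88 + 16640 = 16552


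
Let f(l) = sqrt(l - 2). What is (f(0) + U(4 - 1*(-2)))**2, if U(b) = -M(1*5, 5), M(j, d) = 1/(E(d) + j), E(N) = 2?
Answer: (1 - 7*I*sqrt(2))**2/49 ≈ -1.9796 - 0.40406*I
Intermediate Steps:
M(j, d) = 1/(2 + j)
f(l) = sqrt(-2 + l)
U(b) = -1/7 (U(b) = -1/(2 + 1*5) = -1/(2 + 5) = -1/7)
(f(0) + U(4 - 1*(-2)))**2 = (sqrt(-2 + 0) - 1/7)**2 = (sqrt(-2) - 1/7)**2 = (I*sqrt(2) - 1/7)**2 = (-1/7 + I*sqrt(2))**2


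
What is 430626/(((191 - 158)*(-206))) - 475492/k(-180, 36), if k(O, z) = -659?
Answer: 491435347/746647 ≈ 658.19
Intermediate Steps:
430626/(((191 - 158)*(-206))) - 475492/k(-180, 36) = 430626/(((191 - 158)*(-206))) - 475492/(-659) = 430626/((33*(-206))) - 475492*(-1/659) = 430626/(-6798) + 475492/659 = 430626*(-1/6798) + 475492/659 = -71771/1133 + 475492/659 = 491435347/746647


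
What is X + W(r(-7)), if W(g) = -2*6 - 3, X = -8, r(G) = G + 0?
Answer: -23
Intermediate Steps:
r(G) = G
W(g) = -15 (W(g) = -12 - 3 = -15)
X + W(r(-7)) = -8 - 15 = -23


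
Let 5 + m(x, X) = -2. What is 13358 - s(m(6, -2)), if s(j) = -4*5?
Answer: 13378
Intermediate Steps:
m(x, X) = -7 (m(x, X) = -5 - 2 = -7)
s(j) = -20
13358 - s(m(6, -2)) = 13358 - 1*(-20) = 13358 + 20 = 13378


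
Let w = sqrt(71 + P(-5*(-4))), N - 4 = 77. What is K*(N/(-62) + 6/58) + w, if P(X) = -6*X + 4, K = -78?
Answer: 84357/899 + 3*I*sqrt(5) ≈ 93.834 + 6.7082*I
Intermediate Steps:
N = 81 (N = 4 + 77 = 81)
P(X) = 4 - 6*X
w = 3*I*sqrt(5) (w = sqrt(71 + (4 - (-30)*(-4))) = sqrt(71 + (4 - 6*20)) = sqrt(71 + (4 - 120)) = sqrt(71 - 116) = sqrt(-45) = 3*I*sqrt(5) ≈ 6.7082*I)
K*(N/(-62) + 6/58) + w = -78*(81/(-62) + 6/58) + 3*I*sqrt(5) = -78*(81*(-1/62) + 6*(1/58)) + 3*I*sqrt(5) = -78*(-81/62 + 3/29) + 3*I*sqrt(5) = -78*(-2163/1798) + 3*I*sqrt(5) = 84357/899 + 3*I*sqrt(5)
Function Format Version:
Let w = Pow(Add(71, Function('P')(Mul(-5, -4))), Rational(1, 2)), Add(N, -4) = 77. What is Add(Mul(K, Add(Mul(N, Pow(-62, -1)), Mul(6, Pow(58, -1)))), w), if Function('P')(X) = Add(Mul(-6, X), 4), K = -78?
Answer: Add(Rational(84357, 899), Mul(3, I, Pow(5, Rational(1, 2)))) ≈ Add(93.834, Mul(6.7082, I))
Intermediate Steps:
N = 81 (N = Add(4, 77) = 81)
Function('P')(X) = Add(4, Mul(-6, X))
w = Mul(3, I, Pow(5, Rational(1, 2))) (w = Pow(Add(71, Add(4, Mul(-6, Mul(-5, -4)))), Rational(1, 2)) = Pow(Add(71, Add(4, Mul(-6, 20))), Rational(1, 2)) = Pow(Add(71, Add(4, -120)), Rational(1, 2)) = Pow(Add(71, -116), Rational(1, 2)) = Pow(-45, Rational(1, 2)) = Mul(3, I, Pow(5, Rational(1, 2))) ≈ Mul(6.7082, I))
Add(Mul(K, Add(Mul(N, Pow(-62, -1)), Mul(6, Pow(58, -1)))), w) = Add(Mul(-78, Add(Mul(81, Pow(-62, -1)), Mul(6, Pow(58, -1)))), Mul(3, I, Pow(5, Rational(1, 2)))) = Add(Mul(-78, Add(Mul(81, Rational(-1, 62)), Mul(6, Rational(1, 58)))), Mul(3, I, Pow(5, Rational(1, 2)))) = Add(Mul(-78, Add(Rational(-81, 62), Rational(3, 29))), Mul(3, I, Pow(5, Rational(1, 2)))) = Add(Mul(-78, Rational(-2163, 1798)), Mul(3, I, Pow(5, Rational(1, 2)))) = Add(Rational(84357, 899), Mul(3, I, Pow(5, Rational(1, 2))))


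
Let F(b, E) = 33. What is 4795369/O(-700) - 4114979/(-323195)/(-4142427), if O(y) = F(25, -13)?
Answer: 713344010597784942/4908976212305 ≈ 1.4531e+5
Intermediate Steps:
O(y) = 33
4795369/O(-700) - 4114979/(-323195)/(-4142427) = 4795369/33 - 4114979/(-323195)/(-4142427) = 4795369*(1/33) - 4114979*(-1/323195)*(-1/4142427) = 4795369/33 + (4114979/323195)*(-1/4142427) = 4795369/33 - 4114979/1338811694265 = 713344010597784942/4908976212305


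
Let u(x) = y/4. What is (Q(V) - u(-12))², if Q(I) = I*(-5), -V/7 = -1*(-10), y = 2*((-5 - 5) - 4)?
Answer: 127449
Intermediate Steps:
y = -28 (y = 2*(-10 - 4) = 2*(-14) = -28)
u(x) = -7 (u(x) = -28/4 = -28*¼ = -7)
V = -70 (V = -(-7)*(-10) = -7*10 = -70)
Q(I) = -5*I
(Q(V) - u(-12))² = (-5*(-70) - 1*(-7))² = (350 + 7)² = 357² = 127449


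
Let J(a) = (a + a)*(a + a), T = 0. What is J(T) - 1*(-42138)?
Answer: 42138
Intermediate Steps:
J(a) = 4*a² (J(a) = (2*a)*(2*a) = 4*a²)
J(T) - 1*(-42138) = 4*0² - 1*(-42138) = 4*0 + 42138 = 0 + 42138 = 42138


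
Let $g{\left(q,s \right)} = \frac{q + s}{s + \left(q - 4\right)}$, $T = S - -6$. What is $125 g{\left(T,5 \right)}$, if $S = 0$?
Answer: $\frac{1375}{7} \approx 196.43$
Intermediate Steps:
$T = 6$ ($T = 0 - -6 = 0 + 6 = 6$)
$g{\left(q,s \right)} = \frac{q + s}{-4 + q + s}$ ($g{\left(q,s \right)} = \frac{q + s}{s + \left(q - 4\right)} = \frac{q + s}{s + \left(-4 + q\right)} = \frac{q + s}{-4 + q + s}$)
$125 g{\left(T,5 \right)} = 125 \frac{6 + 5}{-4 + 6 + 5} = 125 \cdot \frac{1}{7} \cdot 11 = 125 \cdot \frac{11}{7} = \frac{1375}{7}$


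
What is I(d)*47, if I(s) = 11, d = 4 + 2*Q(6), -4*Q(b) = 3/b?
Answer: 517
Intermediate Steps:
Q(b) = -3/(4*b)
d = 15/4 (d = 4 + 2*(-3/4/6) = 4 + 2*(-3/4*1/6) = 4 + 2*(-1/8) = 4 - 1/4 = 15/4 ≈ 3.7500)
I(d)*47 = 11*47 = 517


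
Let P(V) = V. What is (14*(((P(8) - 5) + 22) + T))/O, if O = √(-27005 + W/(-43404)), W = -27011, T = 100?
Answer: -3500*I*√12718435495659/1172098009 ≈ -10.649*I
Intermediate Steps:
O = I*√12718435495659/21702 (O = √(-27005 - 27011/(-43404)) = √(-27005 - 27011*(-1/43404)) = √(-27005 + 27011/43404) = √(-1172098009/43404) = I*√12718435495659/21702 ≈ 164.33*I)
(14*(((P(8) - 5) + 22) + T))/O = (14*(((8 - 5) + 22) + 100))/((I*√12718435495659/21702)) = (14*((3 + 22) + 100))*(-2*I*√12718435495659/1172098009) = (14*(25 + 100))*(-2*I*√12718435495659/1172098009) = (14*125)*(-2*I*√12718435495659/1172098009) = 1750*(-2*I*√12718435495659/1172098009) = -3500*I*√12718435495659/1172098009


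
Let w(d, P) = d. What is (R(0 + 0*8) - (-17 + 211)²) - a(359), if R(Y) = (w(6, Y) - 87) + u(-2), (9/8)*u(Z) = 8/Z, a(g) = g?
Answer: -342716/9 ≈ -38080.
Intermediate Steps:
u(Z) = 64/(9*Z) (u(Z) = 8*(8/Z)/9 = 64/(9*Z))
R(Y) = -761/9 (R(Y) = (6 - 87) + (64/9)/(-2) = -81 + (64/9)*(-½) = -81 - 32/9 = -761/9)
(R(0 + 0*8) - (-17 + 211)²) - a(359) = (-761/9 - (-17 + 211)²) - 1*359 = (-761/9 - 1*194²) - 359 = (-761/9 - 1*37636) - 359 = (-761/9 - 37636) - 359 = -339485/9 - 359 = -342716/9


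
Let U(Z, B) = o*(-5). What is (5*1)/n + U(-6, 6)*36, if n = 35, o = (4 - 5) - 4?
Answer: 6301/7 ≈ 900.14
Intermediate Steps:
o = -5 (o = -1 - 4 = -5)
U(Z, B) = 25 (U(Z, B) = -5*(-5) = 25)
(5*1)/n + U(-6, 6)*36 = (5*1)/35 + 25*36 = 5*(1/35) + 900 = 1/7 + 900 = 6301/7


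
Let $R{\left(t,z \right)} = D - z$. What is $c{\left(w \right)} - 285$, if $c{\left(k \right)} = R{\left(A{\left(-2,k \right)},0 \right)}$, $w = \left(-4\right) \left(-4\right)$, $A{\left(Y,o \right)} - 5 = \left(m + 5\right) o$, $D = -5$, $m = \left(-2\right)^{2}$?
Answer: $-290$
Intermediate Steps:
$m = 4$
$A{\left(Y,o \right)} = 5 + 9 o$ ($A{\left(Y,o \right)} = 5 + \left(4 + 5\right) o = 5 + 9 o$)
$R{\left(t,z \right)} = -5 - z$
$w = 16$
$c{\left(k \right)} = -5$ ($c{\left(k \right)} = -5 - 0 = -5 + 0 = -5$)
$c{\left(w \right)} - 285 = -5 - 285 = -290$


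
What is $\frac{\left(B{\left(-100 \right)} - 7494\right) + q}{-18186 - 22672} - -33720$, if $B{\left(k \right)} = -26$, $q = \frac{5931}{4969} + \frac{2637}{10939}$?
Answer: $\frac{37444123026058009}{1110436497239} \approx 33720.0$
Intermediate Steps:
$q = \frac{77982462}{54355891}$ ($q = 5931 \cdot \frac{1}{4969} + 2637 \cdot \frac{1}{10939} = \frac{5931}{4969} + \frac{2637}{10939} = \frac{77982462}{54355891} \approx 1.4347$)
$\frac{\left(B{\left(-100 \right)} - 7494\right) + q}{-18186 - 22672} - -33720 = \frac{\left(-26 - 7494\right) + \frac{77982462}{54355891}}{-18186 - 22672} - -33720 = \frac{\left(-26 - 7494\right) + \frac{77982462}{54355891}}{-40858} + 33720 = \left(-7520 + \frac{77982462}{54355891}\right) \left(- \frac{1}{40858}\right) + 33720 = \left(- \frac{408678317858}{54355891}\right) \left(- \frac{1}{40858}\right) + 33720 = \frac{204339158929}{1110436497239} + 33720 = \frac{37444123026058009}{1110436497239}$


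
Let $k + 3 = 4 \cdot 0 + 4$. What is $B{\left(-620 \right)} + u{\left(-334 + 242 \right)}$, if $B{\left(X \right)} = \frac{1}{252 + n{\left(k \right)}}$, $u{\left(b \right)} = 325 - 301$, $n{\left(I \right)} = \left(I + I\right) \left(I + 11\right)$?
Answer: $\frac{6625}{276} \approx 24.004$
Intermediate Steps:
$k = 1$ ($k = -3 + \left(4 \cdot 0 + 4\right) = -3 + \left(0 + 4\right) = -3 + 4 = 1$)
$n{\left(I \right)} = 2 I \left(11 + I\right)$
$u{\left(b \right)} = 24$
$B{\left(X \right)} = \frac{1}{276}$ ($B{\left(X \right)} = \frac{1}{252 + 2 \cdot 1 \left(11 + 1\right)} = \frac{1}{252 + 2 \cdot 1 \cdot 12} = \frac{1}{252 + 24} = \frac{1}{276}$)
$B{\left(-620 \right)} + u{\left(-334 + 242 \right)} = \frac{1}{276} + 24 = \frac{6625}{276}$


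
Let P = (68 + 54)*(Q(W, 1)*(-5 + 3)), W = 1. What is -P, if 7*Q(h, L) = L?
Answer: 244/7 ≈ 34.857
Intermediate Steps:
Q(h, L) = L/7
P = -244/7 (P = (68 + 54)*(((⅐)*1)*(-5 + 3)) = 122*((⅐)*(-2)) = 122*(-2/7) = -244/7 ≈ -34.857)
-P = -1*(-244/7) = 244/7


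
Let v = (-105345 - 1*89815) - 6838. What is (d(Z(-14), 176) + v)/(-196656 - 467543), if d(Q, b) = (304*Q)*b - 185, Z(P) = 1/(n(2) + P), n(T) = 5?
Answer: 1873151/5977791 ≈ 0.31335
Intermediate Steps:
v = -201998 (v = (-105345 - 89815) - 6838 = -195160 - 6838 = -201998)
Z(P) = 1/(5 + P)
d(Q, b) = -185 + 304*Q*b (d(Q, b) = 304*Q*b - 185 = -185 + 304*Q*b)
(d(Z(-14), 176) + v)/(-196656 - 467543) = ((-185 + 304*176/(5 - 14)) - 201998)/(-196656 - 467543) = ((-185 + 304*176/(-9)) - 201998)/(-664199) = ((-185 + 304*(-1/9)*176) - 201998)*(-1/664199) = ((-185 - 53504/9) - 201998)*(-1/664199) = (-55169/9 - 201998)*(-1/664199) = -1873151/9*(-1/664199) = 1873151/5977791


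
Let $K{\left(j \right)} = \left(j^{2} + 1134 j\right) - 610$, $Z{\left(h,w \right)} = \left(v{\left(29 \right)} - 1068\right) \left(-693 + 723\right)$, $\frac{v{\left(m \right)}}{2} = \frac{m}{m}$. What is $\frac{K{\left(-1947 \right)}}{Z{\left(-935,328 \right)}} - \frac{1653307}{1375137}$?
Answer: $- \frac{742917802699}{14658960420} \approx -50.68$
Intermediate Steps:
$v{\left(m \right)} = 2$ ($v{\left(m \right)} = 2 \frac{m}{m} = 2 \cdot 1 = 2$)
$Z{\left(h,w \right)} = -31980$ ($Z{\left(h,w \right)} = \left(2 - 1068\right) \left(-693 + 723\right) = \left(-1066\right) 30 = -31980$)
$K{\left(j \right)} = -610 + j^{2} + 1134 j$
$\frac{K{\left(-1947 \right)}}{Z{\left(-935,328 \right)}} - \frac{1653307}{1375137} = \frac{-610 + \left(-1947\right)^{2} + 1134 \left(-1947\right)}{-31980} - \frac{1653307}{1375137} = \left(-610 + 3790809 - 2207898\right) \left(- \frac{1}{31980}\right) - \frac{1653307}{1375137} = 1582301 \left(- \frac{1}{31980}\right) - \frac{1653307}{1375137} = - \frac{1582301}{31980} - \frac{1653307}{1375137} = - \frac{742917802699}{14658960420}$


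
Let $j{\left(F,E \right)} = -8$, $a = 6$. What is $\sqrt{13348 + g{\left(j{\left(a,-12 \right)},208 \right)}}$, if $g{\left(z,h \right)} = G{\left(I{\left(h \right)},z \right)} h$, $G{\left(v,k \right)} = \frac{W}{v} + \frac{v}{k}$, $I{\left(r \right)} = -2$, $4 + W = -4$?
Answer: $2 \sqrt{3558} \approx 119.3$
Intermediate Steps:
$W = -8$ ($W = -4 - 4 = -8$)
$G{\left(v,k \right)} = - \frac{8}{v} + \frac{v}{k}$
$g{\left(z,h \right)} = h \left(4 - \frac{2}{z}\right)$ ($g{\left(z,h \right)} = \left(- \frac{8}{-2} - \frac{2}{z}\right) h = \left(\left(-8\right) \left(- \frac{1}{2}\right) - \frac{2}{z}\right) h = \left(4 - \frac{2}{z}\right) h = h \left(4 - \frac{2}{z}\right)$)
$\sqrt{13348 + g{\left(j{\left(a,-12 \right)},208 \right)}} = \sqrt{13348 + \left(4 \cdot 208 - \frac{416}{-8}\right)} = \sqrt{13348 + \left(832 - 416 \left(- \frac{1}{8}\right)\right)} = \sqrt{13348 + \left(832 + 52\right)} = \sqrt{13348 + 884} = \sqrt{14232} = 2 \sqrt{3558}$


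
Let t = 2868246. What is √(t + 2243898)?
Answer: 12*√35501 ≈ 2261.0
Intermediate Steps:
√(t + 2243898) = √(2868246 + 2243898) = √5112144 = 12*√35501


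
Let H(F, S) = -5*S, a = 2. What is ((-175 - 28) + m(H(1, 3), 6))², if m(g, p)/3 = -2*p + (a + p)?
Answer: 46225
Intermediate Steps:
m(g, p) = 6 - 3*p (m(g, p) = 3*(-2*p + (2 + p)) = 3*(2 - p) = 6 - 3*p)
((-175 - 28) + m(H(1, 3), 6))² = ((-175 - 28) + (6 - 3*6))² = (-203 + (6 - 18))² = (-203 - 12)² = (-215)² = 46225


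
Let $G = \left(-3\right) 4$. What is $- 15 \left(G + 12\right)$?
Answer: $0$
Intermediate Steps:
$G = -12$
$- 15 \left(G + 12\right) = - 15 \left(-12 + 12\right) = \left(-15\right) 0 = 0$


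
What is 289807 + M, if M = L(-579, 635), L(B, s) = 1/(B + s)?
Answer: 16229193/56 ≈ 2.8981e+5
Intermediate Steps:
M = 1/56 (M = 1/(-579 + 635) = 1/56 ≈ 0.017857)
289807 + M = 289807 + 1/56 = 16229193/56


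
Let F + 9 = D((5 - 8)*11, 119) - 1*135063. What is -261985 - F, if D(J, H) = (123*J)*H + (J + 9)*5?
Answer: 356228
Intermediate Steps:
D(J, H) = 45 + 5*J + 123*H*J (D(J, H) = 123*H*J + (9 + J)*5 = 123*H*J + (45 + 5*J) = 45 + 5*J + 123*H*J)
F = -618213 (F = -9 + ((45 + 5*((5 - 8)*11) + 123*119*((5 - 8)*11)) - 1*135063) = -9 + ((45 + 5*(-3*11) + 123*119*(-3*11)) - 135063) = -9 + ((45 + 5*(-33) + 123*119*(-33)) - 135063) = -9 + ((45 - 165 - 483021) - 135063) = -9 + (-483141 - 135063) = -9 - 618204 = -618213)
-261985 - F = -261985 - 1*(-618213) = -261985 + 618213 = 356228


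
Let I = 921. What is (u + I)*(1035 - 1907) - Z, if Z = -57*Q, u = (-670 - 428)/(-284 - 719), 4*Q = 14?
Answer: -1612557387/2006 ≈ -8.0387e+5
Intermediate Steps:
Q = 7/2 (Q = (¼)*14 = 7/2 ≈ 3.5000)
u = 1098/1003 (u = -1098/(-1003) = -1098*(-1/1003) = 1098/1003 ≈ 1.0947)
Z = -399/2 (Z = -57*7/2 = -399/2 ≈ -199.50)
(u + I)*(1035 - 1907) - Z = (1098/1003 + 921)*(1035 - 1907) - 1*(-399/2) = (924861/1003)*(-872) + 399/2 = -806478792/1003 + 399/2 = -1612557387/2006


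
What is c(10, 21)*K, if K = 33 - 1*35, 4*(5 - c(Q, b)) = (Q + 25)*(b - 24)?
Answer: -125/2 ≈ -62.500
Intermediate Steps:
c(Q, b) = 5 - (-24 + b)*(25 + Q)/4 (c(Q, b) = 5 - (Q + 25)*(b - 24)/4 = 5 - (25 + Q)*(-24 + b)/4 = 5 - (-24 + b)*(25 + Q)/4)
K = -2 (K = 33 - 35 = -2)
c(10, 21)*K = (155 + 6*10 - 25/4*21 - ¼*10*21)*(-2) = (155 + 60 - 525/4 - 105/2)*(-2) = (125/4)*(-2) = -125/2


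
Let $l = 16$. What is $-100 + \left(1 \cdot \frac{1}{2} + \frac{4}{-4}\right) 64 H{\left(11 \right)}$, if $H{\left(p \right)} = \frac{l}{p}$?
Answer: $- \frac{1612}{11} \approx -146.55$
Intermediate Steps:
$H{\left(p \right)} = \frac{16}{p}$
$-100 + \left(1 \cdot \frac{1}{2} + \frac{4}{-4}\right) 64 H{\left(11 \right)} = -100 + \left(1 \cdot \frac{1}{2} + \frac{4}{-4}\right) 64 \cdot \frac{16}{11} = -100 + \left(1 \cdot \frac{1}{2} + 4 \left(- \frac{1}{4}\right)\right) 64 \cdot 16 \cdot \frac{1}{11} = -100 + \left(\frac{1}{2} - 1\right) 64 \cdot \frac{16}{11} = -100 + \left(- \frac{1}{2}\right) 64 \cdot \frac{16}{11} = -100 - \frac{512}{11} = - \frac{1612}{11}$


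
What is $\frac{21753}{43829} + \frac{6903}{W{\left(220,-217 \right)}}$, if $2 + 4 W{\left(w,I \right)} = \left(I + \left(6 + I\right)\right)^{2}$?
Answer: $\frac{2597482197}{4014341939} \approx 0.64705$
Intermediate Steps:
$W{\left(w,I \right)} = - \frac{1}{2} + \frac{\left(6 + 2 I\right)^{2}}{4}$ ($W{\left(w,I \right)} = - \frac{1}{2} + \frac{\left(I + \left(6 + I\right)\right)^{2}}{4} = - \frac{1}{2} + \frac{\left(6 + 2 I\right)^{2}}{4}$)
$\frac{21753}{43829} + \frac{6903}{W{\left(220,-217 \right)}} = \frac{21753}{43829} + \frac{6903}{- \frac{1}{2} + \left(3 - 217\right)^{2}} = 21753 \cdot \frac{1}{43829} + \frac{6903}{- \frac{1}{2} + \left(-214\right)^{2}} = \frac{21753}{43829} + \frac{6903}{- \frac{1}{2} + 45796} = \frac{21753}{43829} + \frac{6903}{\frac{91591}{2}} = \frac{21753}{43829} + 6903 \cdot \frac{2}{91591} = \frac{21753}{43829} + \frac{13806}{91591} = \frac{2597482197}{4014341939}$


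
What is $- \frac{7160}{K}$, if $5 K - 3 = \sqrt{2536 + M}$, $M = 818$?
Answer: $\frac{7160}{223} - \frac{7160 \sqrt{3354}}{669} \approx -587.72$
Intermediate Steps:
$K = \frac{3}{5} + \frac{\sqrt{3354}}{5}$ ($K = \frac{3}{5} + \frac{\sqrt{2536 + 818}}{5} = \frac{3}{5} + \frac{\sqrt{3354}}{5} \approx 12.183$)
$- \frac{7160}{K} = - \frac{7160}{\frac{3}{5} + \frac{\sqrt{3354}}{5}}$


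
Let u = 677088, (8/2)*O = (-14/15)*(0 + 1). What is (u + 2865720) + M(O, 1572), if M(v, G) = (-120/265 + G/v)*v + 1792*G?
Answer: 1685772088/265 ≈ 6.3614e+6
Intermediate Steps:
O = -7/30 (O = ((-14/15)*(0 + 1))/4 = (-14*1/15*1)/4 = (-14/15*1)/4 = (¼)*(-14/15) = -7/30 ≈ -0.23333)
M(v, G) = 1792*G + v*(-24/53 + G/v) (M(v, G) = (-120*1/265 + G/v)*v + 1792*G = (-24/53 + G/v)*v + 1792*G = v*(-24/53 + G/v) + 1792*G = 1792*G + v*(-24/53 + G/v))
(u + 2865720) + M(O, 1572) = (677088 + 2865720) + (1793*1572 - 24/53*(-7/30)) = 3542808 + (2818596 + 28/265) = 3542808 + 746927968/265 = 1685772088/265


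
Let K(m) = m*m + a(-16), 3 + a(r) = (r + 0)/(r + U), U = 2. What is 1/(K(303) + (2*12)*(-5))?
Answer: 7/641810 ≈ 1.0907e-5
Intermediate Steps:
a(r) = -3 + r/(2 + r) (a(r) = -3 + (r + 0)/(r + 2) = -3 + r/(2 + r))
K(m) = -13/7 + m**2 (K(m) = m*m + 2*(-3 - 1*(-16))/(2 - 16) = m**2 + 2*(-3 + 16)/(-14) = m**2 + 2*(-1/14)*13 = m**2 - 13/7 = -13/7 + m**2)
1/(K(303) + (2*12)*(-5)) = 1/((-13/7 + 303**2) + (2*12)*(-5)) = 1/((-13/7 + 91809) + 24*(-5)) = 1/(642650/7 - 120) = 1/(641810/7) = 7/641810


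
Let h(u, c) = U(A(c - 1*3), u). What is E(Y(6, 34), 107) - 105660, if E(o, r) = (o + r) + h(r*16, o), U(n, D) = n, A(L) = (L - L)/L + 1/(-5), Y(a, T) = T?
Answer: -527596/5 ≈ -1.0552e+5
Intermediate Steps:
A(L) = -1/5 (A(L) = 0/L + 1*(-1/5) = 0 - 1/5 = -1/5)
h(u, c) = -1/5
E(o, r) = -1/5 + o + r (E(o, r) = (o + r) - 1/5 = -1/5 + o + r)
E(Y(6, 34), 107) - 105660 = (-1/5 + 34 + 107) - 105660 = 704/5 - 105660 = -527596/5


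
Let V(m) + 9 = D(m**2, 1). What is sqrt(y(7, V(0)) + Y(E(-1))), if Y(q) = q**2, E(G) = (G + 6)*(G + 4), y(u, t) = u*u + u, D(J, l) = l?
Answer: sqrt(281) ≈ 16.763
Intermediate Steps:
V(m) = -8 (V(m) = -9 + 1 = -8)
y(u, t) = u + u**2 (y(u, t) = u**2 + u = u + u**2)
E(G) = (4 + G)*(6 + G) (E(G) = (6 + G)*(4 + G) = (4 + G)*(6 + G))
sqrt(y(7, V(0)) + Y(E(-1))) = sqrt(7*(1 + 7) + (24 + (-1)**2 + 10*(-1))**2) = sqrt(7*8 + (24 + 1 - 10)**2) = sqrt(56 + 15**2) = sqrt(56 + 225) = sqrt(281)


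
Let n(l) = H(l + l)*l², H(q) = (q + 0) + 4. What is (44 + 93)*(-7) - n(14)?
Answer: -7231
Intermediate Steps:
H(q) = 4 + q (H(q) = q + 4 = 4 + q)
n(l) = l²*(4 + 2*l) (n(l) = (4 + (l + l))*l² = (4 + 2*l)*l² = l²*(4 + 2*l))
(44 + 93)*(-7) - n(14) = (44 + 93)*(-7) - 2*14²*(2 + 14) = 137*(-7) - 2*196*16 = -959 - 1*6272 = -959 - 6272 = -7231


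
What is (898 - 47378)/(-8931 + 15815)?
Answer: -11620/1721 ≈ -6.7519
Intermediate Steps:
(898 - 47378)/(-8931 + 15815) = -46480/6884 = -46480*1/6884 = -11620/1721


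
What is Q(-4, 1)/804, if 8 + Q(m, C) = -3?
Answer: -11/804 ≈ -0.013682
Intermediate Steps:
Q(m, C) = -11 (Q(m, C) = -8 - 3 = -11)
Q(-4, 1)/804 = -11/804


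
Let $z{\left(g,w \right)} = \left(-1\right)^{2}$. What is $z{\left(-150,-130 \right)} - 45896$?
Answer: $-45895$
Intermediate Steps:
$z{\left(g,w \right)} = 1$
$z{\left(-150,-130 \right)} - 45896 = 1 - 45896 = -45895$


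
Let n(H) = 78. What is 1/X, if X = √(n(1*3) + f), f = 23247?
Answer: √933/4665 ≈ 0.0065477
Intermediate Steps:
X = 5*√933 (X = √(78 + 23247) = √23325 = 5*√933 ≈ 152.73)
1/X = 1/(5*√933) = √933/4665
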